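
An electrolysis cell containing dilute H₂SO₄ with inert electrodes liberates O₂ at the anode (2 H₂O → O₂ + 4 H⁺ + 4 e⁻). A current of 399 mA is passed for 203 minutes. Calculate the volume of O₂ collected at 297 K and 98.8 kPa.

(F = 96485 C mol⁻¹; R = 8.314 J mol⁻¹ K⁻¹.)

Q = I·t = 0.3990 A × 12180 s = 4860 C.
n(e⁻) = Q/F = 4860 / 96485 = 0.05037 mol.
4 electrons are transferred per O₂ molecule, so n(O₂) = 0.05037 / 4 = 0.01259 mol.
V = nRT/P = (0.01259 × 8.314 × 297) / (98.8 × 10³ Pa) = 3.15 × 10⁻⁴ m³ = 0.315 L.

0.315 L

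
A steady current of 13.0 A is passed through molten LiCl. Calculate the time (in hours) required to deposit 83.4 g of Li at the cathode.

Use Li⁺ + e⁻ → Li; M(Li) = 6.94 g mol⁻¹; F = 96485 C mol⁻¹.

24.8 h

n(Li) = m/M = 83.4 / 6.94 = 12.02 mol.
Each Li atom requires 1 electron, so n(e⁻) = 1 × 12.02 = 12.02 mol.
Q = n(e⁻)·F = 12.02 × 96485 = 1159000 C.
t = Q/I = 1159000 / 13.00 A = 89190 s = 24.8 h.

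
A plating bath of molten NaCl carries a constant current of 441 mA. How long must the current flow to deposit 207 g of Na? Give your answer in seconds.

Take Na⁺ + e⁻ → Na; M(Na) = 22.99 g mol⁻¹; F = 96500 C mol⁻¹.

n(Na) = m/M = 207 / 22.99 = 9.004 mol.
Each Na atom requires 1 electron, so n(e⁻) = 1 × 9.004 = 9.004 mol.
Q = n(e⁻)·F = 9.004 × 96500 = 868900 C.
t = Q/I = 868900 / 0.4410 A = 1970000 s.

1.97 × 10⁶ s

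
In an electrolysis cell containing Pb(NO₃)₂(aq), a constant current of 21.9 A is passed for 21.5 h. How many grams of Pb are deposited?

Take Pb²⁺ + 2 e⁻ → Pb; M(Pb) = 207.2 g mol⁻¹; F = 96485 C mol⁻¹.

Q = I·t = 21.90 A × 77400 s = 1695000 C.
n(e⁻) = Q/F = 1695000 / 96485 = 17.57 mol.
Pb²⁺ + 2 e⁻ → Pb, so n(Pb) = n(e⁻)/2 = 8.784 mol.
m = n·M = 8.784 × 207.2 = 1820 g.

1820 g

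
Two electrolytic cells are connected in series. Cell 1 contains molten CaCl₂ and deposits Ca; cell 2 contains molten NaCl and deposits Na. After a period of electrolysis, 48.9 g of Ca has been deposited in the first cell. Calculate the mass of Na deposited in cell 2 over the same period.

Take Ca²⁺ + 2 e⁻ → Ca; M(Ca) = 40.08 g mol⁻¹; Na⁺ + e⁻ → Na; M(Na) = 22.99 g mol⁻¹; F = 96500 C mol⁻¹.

n(Ca) = 48.9 / 40.08 = 1.220 mol.
Since Ca²⁺ + 2 e⁻ → Ca, n(e⁻) passed = 2 × 1.220 = 2.440 mol.
Cells in series carry the same charge, so the same 2.440 mol of electrons passes through cell 2.
Na⁺ + e⁻ → Na, so n(Na) = 2.440 / 1 = 2.440 mol.
m(Na) = 2.440 × 22.99 = 56.1 g.

56.1 g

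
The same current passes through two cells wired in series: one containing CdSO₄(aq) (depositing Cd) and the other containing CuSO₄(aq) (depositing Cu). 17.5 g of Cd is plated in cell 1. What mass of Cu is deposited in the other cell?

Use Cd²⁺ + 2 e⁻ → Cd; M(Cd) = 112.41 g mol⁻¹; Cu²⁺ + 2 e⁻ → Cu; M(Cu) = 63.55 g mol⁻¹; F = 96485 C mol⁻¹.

n(Cd) = 17.5 / 112.41 = 0.1557 mol.
Since Cd²⁺ + 2 e⁻ → Cd, n(e⁻) passed = 2 × 0.1557 = 0.3114 mol.
Cells in series carry the same charge, so the same 0.3114 mol of electrons passes through cell 2.
Cu²⁺ + 2 e⁻ → Cu, so n(Cu) = 0.3114 / 2 = 0.1557 mol.
m(Cu) = 0.1557 × 63.55 = 9.89 g.

9.89 g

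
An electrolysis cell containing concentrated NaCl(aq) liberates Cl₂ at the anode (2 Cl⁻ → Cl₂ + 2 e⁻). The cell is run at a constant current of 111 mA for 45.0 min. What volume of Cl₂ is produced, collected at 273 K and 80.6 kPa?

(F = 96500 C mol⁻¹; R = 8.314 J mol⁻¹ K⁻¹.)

0.0437 L

Q = I·t = 0.1110 A × 2700.0 s = 299.7 C.
n(e⁻) = Q/F = 299.7 / 96500 = 0.003106 mol.
2 electrons are transferred per Cl₂ molecule, so n(Cl₂) = 0.003106 / 2 = 0.001553 mol.
V = nRT/P = (0.001553 × 8.314 × 273) / (80.6 × 10³ Pa) = 4.37 × 10⁻⁵ m³ = 0.0437 L.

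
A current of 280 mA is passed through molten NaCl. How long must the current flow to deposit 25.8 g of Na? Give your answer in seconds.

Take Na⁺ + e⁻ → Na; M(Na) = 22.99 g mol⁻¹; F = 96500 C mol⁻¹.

3.87 × 10⁵ s

n(Na) = m/M = 25.8 / 22.99 = 1.122 mol.
Each Na atom requires 1 electron, so n(e⁻) = 1 × 1.122 = 1.122 mol.
Q = n(e⁻)·F = 1.122 × 96500 = 108300 C.
t = Q/I = 108300 / 0.2800 A = 386800 s.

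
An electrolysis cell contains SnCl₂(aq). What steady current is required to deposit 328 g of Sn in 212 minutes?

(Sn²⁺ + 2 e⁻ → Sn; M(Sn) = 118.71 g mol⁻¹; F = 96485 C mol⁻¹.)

41.9 A

n(Sn) = 328 / 118.71 = 2.763 mol.
n(e⁻) = 2 × 2.763 = 5.526 mol.
Q = n(e⁻)·F = 5.526 × 96485 = 533200 C.
I = Q/t = 533200 / 12720 s = 41.9 A.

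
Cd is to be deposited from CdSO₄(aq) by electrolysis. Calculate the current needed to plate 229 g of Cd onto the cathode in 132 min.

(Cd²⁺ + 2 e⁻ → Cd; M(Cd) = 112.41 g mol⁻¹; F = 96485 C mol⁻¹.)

49.6 A

n(Cd) = 229 / 112.41 = 2.037 mol.
n(e⁻) = 2 × 2.037 = 4.074 mol.
Q = n(e⁻)·F = 4.074 × 96485 = 393100 C.
I = Q/t = 393100 / 7920.0 s = 49.6 A.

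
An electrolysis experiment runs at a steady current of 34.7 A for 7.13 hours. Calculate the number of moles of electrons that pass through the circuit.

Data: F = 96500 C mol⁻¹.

9.23 mol

Q = I·t = 34.70 A × 25668 s = 890700 C.
n(e⁻) = Q/F = 890700 / 96500 = 9.23 mol.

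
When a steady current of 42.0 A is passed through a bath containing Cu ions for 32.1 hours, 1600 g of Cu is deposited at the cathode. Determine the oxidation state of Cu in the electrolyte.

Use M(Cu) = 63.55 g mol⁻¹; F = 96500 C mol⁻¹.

+2

Q = I·t = 42.00 A × 115560 s = 4854000 C, so n(e⁻) = 4854000/96500 = 50.30 mol.
n(Cu) deposited = 1600 / 63.55 = 25.18 mol.
Electrons per atom = n(e⁻)/n(Cu) = 50.30 / 25.18 = 2.00 ≈ 2, so the ion is Cu²⁺.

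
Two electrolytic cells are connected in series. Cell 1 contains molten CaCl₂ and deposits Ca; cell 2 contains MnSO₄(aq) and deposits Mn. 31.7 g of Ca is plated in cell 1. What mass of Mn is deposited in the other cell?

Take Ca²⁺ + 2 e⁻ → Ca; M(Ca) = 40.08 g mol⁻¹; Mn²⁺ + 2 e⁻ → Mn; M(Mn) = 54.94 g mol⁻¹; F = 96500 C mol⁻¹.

n(Ca) = 31.7 / 40.08 = 0.7909 mol.
Since Ca²⁺ + 2 e⁻ → Ca, n(e⁻) passed = 2 × 0.7909 = 1.582 mol.
Cells in series carry the same charge, so the same 1.582 mol of electrons passes through cell 2.
Mn²⁺ + 2 e⁻ → Mn, so n(Mn) = 1.582 / 2 = 0.7909 mol.
m(Mn) = 0.7909 × 54.94 = 43.5 g.

43.5 g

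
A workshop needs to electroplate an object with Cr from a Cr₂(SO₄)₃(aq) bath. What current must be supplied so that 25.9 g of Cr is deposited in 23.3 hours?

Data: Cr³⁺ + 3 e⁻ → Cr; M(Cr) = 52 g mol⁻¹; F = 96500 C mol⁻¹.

n(Cr) = 25.9 / 52 = 0.4981 mol.
n(e⁻) = 3 × 0.4981 = 1.494 mol.
Q = n(e⁻)·F = 1.494 × 96500 = 144200 C.
I = Q/t = 144200 / 83880 s = 1.72 A.

1.72 A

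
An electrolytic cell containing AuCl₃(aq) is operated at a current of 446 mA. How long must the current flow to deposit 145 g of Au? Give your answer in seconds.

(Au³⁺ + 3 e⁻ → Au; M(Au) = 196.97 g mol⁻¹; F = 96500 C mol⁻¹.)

n(Au) = m/M = 145 / 196.97 = 0.7362 mol.
Each Au atom requires 3 electrons, so n(e⁻) = 3 × 0.7362 = 2.208 mol.
Q = n(e⁻)·F = 2.208 × 96500 = 213100 C.
t = Q/I = 213100 / 0.4460 A = 477800 s.

4.78 × 10⁵ s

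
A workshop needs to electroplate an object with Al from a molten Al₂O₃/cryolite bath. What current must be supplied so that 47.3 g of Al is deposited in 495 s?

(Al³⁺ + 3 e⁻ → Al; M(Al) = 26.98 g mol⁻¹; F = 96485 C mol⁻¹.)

n(Al) = 47.3 / 26.98 = 1.753 mol.
n(e⁻) = 3 × 1.753 = 5.259 mol.
Q = n(e⁻)·F = 5.259 × 96485 = 507500 C.
I = Q/t = 507500 / 495.00 s = 1030 A.

1030 A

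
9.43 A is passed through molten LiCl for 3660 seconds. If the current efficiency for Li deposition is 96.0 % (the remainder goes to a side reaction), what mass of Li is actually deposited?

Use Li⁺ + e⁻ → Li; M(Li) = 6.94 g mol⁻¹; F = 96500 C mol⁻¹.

2.38 g

Q = I·t = 9.430 × 3660.0 = 34510 C.
n(e⁻) = 34510/96500 = 0.3577 mol; theoretically n(Li) = 0.3577/1 = 0.3577 mol, m_theo = 2.482 g.
At 96.0 % efficiency, m_actual = 0.960 × 2.482 = 2.38 g.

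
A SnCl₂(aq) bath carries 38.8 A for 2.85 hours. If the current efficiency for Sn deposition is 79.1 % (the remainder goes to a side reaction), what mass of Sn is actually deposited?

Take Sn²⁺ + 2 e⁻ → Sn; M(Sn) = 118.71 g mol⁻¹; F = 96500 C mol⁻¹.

194 g

Q = I·t = 38.80 × 10260 = 398100 C.
n(e⁻) = 398100/96500 = 4.125 mol; theoretically n(Sn) = 4.125/2 = 2.063 mol, m_theo = 244.9 g.
At 79.1 % efficiency, m_actual = 0.791 × 244.9 = 194 g.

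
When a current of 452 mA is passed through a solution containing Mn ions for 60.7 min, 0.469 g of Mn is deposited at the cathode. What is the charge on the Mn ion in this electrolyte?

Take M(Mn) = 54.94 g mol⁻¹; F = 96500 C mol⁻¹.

Q = I·t = 0.4520 A × 3642.0 s = 1646 C, so n(e⁻) = 1646/96500 = 0.01706 mol.
n(Mn) deposited = 0.469 / 54.94 = 0.008537 mol.
Electrons per atom = n(e⁻)/n(Mn) = 0.01706 / 0.008537 = 2.00 ≈ 2, so the ion is Mn²⁺.

+2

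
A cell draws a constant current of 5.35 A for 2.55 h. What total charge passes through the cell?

Q = I·t = 5.350 A × 9180.0 s = 49100 C.

49100 C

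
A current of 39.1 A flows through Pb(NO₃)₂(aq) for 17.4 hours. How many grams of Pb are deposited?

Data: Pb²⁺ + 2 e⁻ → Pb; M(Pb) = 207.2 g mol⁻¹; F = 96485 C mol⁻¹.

2630 g

Q = I·t = 39.10 A × 62640 s = 2449000 C.
n(e⁻) = Q/F = 2449000 / 96485 = 25.38 mol.
Pb²⁺ + 2 e⁻ → Pb, so n(Pb) = n(e⁻)/2 = 12.69 mol.
m = n·M = 12.69 × 207.2 = 2630 g.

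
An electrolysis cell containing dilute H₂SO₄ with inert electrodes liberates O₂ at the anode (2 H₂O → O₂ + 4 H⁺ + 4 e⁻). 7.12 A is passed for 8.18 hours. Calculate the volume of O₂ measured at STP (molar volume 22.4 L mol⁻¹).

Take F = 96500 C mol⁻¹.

Q = I·t = 7.120 A × 29448 s = 209700 C.
n(e⁻) = Q/F = 209700 / 96500 = 2.173 mol.
4 electrons are transferred per O₂ molecule, so n(O₂) = 2.173 / 4 = 0.5432 mol.
V = n × V_m = 0.5432 × 22.4 = 12.2 L.

12.2 L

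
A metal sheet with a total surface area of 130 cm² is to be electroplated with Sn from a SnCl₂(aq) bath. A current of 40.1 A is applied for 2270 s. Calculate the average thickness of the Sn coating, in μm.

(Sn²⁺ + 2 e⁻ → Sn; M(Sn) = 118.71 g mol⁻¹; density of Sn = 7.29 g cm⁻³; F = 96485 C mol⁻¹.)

591 μm

Q = I·t = 40.10 × 2270.0 = 91030 C; n(e⁻) = 0.9434 mol.
n(Sn) = n(e⁻)/2 = 0.4717 mol, so m = 0.4717 × 118.71 = 56.00 g.
Volume = m/ρ = 56.00 / 7.29 = 7.681 cm³.
Thickness = V/A = 7.681 / 130 = 0.0591 cm = 591 μm.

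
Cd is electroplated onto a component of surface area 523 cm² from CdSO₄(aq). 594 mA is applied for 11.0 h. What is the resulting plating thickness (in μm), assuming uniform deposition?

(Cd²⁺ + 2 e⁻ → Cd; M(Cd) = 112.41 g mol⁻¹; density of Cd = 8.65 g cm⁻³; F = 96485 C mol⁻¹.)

30.3 μm

Q = I·t = 0.5940 × 39600 = 23520 C; n(e⁻) = 0.2438 mol.
n(Cd) = n(e⁻)/2 = 0.1219 mol, so m = 0.1219 × 112.41 = 13.70 g.
Volume = m/ρ = 13.70 / 8.65 = 1.584 cm³.
Thickness = V/A = 1.584 / 523 = 0.00303 cm = 30.3 μm.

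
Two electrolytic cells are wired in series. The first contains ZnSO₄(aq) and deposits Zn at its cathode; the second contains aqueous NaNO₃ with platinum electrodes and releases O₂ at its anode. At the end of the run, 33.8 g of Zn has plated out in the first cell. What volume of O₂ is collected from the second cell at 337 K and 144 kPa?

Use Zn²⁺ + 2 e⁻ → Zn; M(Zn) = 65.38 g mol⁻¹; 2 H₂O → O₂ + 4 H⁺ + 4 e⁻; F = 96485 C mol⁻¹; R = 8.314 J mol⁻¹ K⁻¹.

5.03 L

n(Zn) = 33.8 / 65.38 = 0.5170 mol, so n(e⁻) = 2 × 0.5170 = 1.034 mol.
The cells are in series, so the same 1.034 mol of electrons passes through the second cell.
2 H₂O → O₂ + 4 H⁺ + 4 e⁻ — 4 mol e⁻ per mol O₂, so n(O₂) = 1.034/4 = 0.2585 mol.
V = nRT/P = (0.2585 × 8.314 × 337) / (144 × 10³) = 0.00503 m³ = 5.03 L.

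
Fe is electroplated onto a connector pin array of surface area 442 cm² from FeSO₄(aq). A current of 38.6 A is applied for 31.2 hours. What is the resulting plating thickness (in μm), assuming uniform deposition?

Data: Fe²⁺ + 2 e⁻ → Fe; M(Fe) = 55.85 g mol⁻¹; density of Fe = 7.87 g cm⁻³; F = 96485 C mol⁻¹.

Q = I·t = 38.60 × 112320 = 4336000 C; n(e⁻) = 44.93 mol.
n(Fe) = n(e⁻)/2 = 22.47 mol, so m = 22.47 × 55.85 = 1255 g.
Volume = m/ρ = 1255 / 7.87 = 159.4 cm³.
Thickness = V/A = 159.4 / 442 = 0.361 cm = 3610 μm.

3610 μm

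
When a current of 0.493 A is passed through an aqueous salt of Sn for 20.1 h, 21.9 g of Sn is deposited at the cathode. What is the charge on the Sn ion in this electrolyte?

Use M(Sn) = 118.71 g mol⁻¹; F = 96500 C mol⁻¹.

+2

Q = I·t = 0.4930 A × 72360 s = 35670 C, so n(e⁻) = 35670/96500 = 0.3697 mol.
n(Sn) deposited = 21.9 / 118.71 = 0.1845 mol.
Electrons per atom = n(e⁻)/n(Sn) = 0.3697 / 0.1845 = 2.00 ≈ 2, so the ion is Sn²⁺.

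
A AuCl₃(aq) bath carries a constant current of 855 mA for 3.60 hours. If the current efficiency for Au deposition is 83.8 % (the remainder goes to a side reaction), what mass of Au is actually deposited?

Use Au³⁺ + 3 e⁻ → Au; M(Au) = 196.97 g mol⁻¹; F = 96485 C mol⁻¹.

Q = I·t = 0.8550 × 12960 = 11080 C.
n(e⁻) = 11080/96485 = 0.1148 mol; theoretically n(Au) = 0.1148/3 = 0.03828 mol, m_theo = 7.540 g.
At 83.8 % efficiency, m_actual = 0.838 × 7.540 = 6.32 g.

6.32 g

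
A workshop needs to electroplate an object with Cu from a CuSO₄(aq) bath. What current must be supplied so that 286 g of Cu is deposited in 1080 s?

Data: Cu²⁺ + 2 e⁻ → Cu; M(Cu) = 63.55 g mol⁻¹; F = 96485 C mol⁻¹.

n(Cu) = 286 / 63.55 = 4.500 mol.
n(e⁻) = 2 × 4.500 = 9.001 mol.
Q = n(e⁻)·F = 9.001 × 96485 = 868400 C.
I = Q/t = 868400 / 1080.0 s = 804 A.

804 A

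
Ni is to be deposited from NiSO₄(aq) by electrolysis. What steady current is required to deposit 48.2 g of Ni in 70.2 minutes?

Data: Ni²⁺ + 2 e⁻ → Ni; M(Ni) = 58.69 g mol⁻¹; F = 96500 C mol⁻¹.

n(Ni) = 48.2 / 58.69 = 0.8213 mol.
n(e⁻) = 2 × 0.8213 = 1.643 mol.
Q = n(e⁻)·F = 1.643 × 96500 = 158500 C.
I = Q/t = 158500 / 4212.0 s = 37.6 A.

37.6 A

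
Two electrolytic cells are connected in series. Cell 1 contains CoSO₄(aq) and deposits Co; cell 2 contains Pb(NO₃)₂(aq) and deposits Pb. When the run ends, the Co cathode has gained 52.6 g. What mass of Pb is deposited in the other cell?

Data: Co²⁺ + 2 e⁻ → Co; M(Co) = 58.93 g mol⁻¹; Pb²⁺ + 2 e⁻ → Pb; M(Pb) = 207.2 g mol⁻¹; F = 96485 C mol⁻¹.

n(Co) = 52.6 / 58.93 = 0.8926 mol.
Since Co²⁺ + 2 e⁻ → Co, n(e⁻) passed = 2 × 0.8926 = 1.785 mol.
Cells in series carry the same charge, so the same 1.785 mol of electrons passes through cell 2.
Pb²⁺ + 2 e⁻ → Pb, so n(Pb) = 1.785 / 2 = 0.8926 mol.
m(Pb) = 0.8926 × 207.2 = 185 g.

185 g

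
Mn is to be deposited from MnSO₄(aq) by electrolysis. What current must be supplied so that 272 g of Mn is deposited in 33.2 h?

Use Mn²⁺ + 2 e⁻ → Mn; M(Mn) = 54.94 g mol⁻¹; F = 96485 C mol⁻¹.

n(Mn) = 272 / 54.94 = 4.951 mol.
n(e⁻) = 2 × 4.951 = 9.902 mol.
Q = n(e⁻)·F = 9.902 × 96485 = 955400 C.
I = Q/t = 955400 / 119520 s = 7.99 A.

7.99 A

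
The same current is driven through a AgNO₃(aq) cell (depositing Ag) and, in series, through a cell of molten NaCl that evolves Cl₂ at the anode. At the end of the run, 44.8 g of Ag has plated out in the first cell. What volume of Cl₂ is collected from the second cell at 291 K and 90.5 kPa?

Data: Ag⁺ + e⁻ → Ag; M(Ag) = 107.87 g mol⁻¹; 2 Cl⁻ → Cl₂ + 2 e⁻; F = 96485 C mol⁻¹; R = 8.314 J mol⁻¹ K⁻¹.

n(Ag) = 44.8 / 107.87 = 0.4153 mol, so n(e⁻) = 1 × 0.4153 = 0.4153 mol.
The cells are in series, so the same 0.4153 mol of electrons passes through the second cell.
2 Cl⁻ → Cl₂ + 2 e⁻ — 2 mol e⁻ per mol Cl₂, so n(Cl₂) = 0.4153/2 = 0.2077 mol.
V = nRT/P = (0.2077 × 8.314 × 291) / (90.5 × 10³) = 0.00555 m³ = 5.55 L.

5.55 L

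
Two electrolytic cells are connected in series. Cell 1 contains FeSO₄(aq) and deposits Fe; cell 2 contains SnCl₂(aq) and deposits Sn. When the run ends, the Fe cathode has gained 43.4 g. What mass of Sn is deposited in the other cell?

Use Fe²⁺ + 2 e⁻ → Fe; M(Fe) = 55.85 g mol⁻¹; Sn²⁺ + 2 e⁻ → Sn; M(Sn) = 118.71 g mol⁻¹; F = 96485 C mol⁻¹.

n(Fe) = 43.4 / 55.85 = 0.7771 mol.
Since Fe²⁺ + 2 e⁻ → Fe, n(e⁻) passed = 2 × 0.7771 = 1.554 mol.
Cells in series carry the same charge, so the same 1.554 mol of electrons passes through cell 2.
Sn²⁺ + 2 e⁻ → Sn, so n(Sn) = 1.554 / 2 = 0.7771 mol.
m(Sn) = 0.7771 × 118.71 = 92.2 g.

92.2 g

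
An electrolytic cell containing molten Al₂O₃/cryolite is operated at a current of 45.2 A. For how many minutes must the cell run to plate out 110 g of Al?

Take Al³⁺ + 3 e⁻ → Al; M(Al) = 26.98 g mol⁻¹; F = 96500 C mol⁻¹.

n(Al) = m/M = 110 / 26.98 = 4.077 mol.
Each Al atom requires 3 electrons, so n(e⁻) = 3 × 4.077 = 12.23 mol.
Q = n(e⁻)·F = 12.23 × 96500 = 1180000 C.
t = Q/I = 1180000 / 45.20 A = 26110 s = 435 min.

435 min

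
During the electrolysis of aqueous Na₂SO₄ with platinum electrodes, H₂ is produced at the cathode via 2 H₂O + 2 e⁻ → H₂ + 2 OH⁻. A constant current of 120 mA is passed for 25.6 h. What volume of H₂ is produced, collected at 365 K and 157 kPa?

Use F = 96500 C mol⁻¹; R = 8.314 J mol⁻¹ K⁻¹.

Q = I·t = 0.1200 A × 92160 s = 11060 C.
n(e⁻) = Q/F = 11060 / 96500 = 0.1146 mol.
2 electrons are transferred per H₂ molecule, so n(H₂) = 0.1146 / 2 = 0.05730 mol.
V = nRT/P = (0.05730 × 8.314 × 365) / (157 × 10³ Pa) = 0.00111 m³ = 1.11 L.

1.11 L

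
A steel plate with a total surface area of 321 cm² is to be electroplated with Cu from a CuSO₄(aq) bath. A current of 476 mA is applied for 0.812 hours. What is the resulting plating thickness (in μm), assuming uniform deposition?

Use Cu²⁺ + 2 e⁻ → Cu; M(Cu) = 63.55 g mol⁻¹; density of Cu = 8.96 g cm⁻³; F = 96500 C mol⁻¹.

Q = I·t = 0.4760 × 2923.2 = 1391 C; n(e⁻) = 0.01442 mol.
n(Cu) = n(e⁻)/2 = 0.007210 mol, so m = 0.007210 × 63.55 = 0.4582 g.
Volume = m/ρ = 0.4582 / 8.96 = 0.05113 cm³.
Thickness = V/A = 0.05113 / 321 = 1.59 × 10⁻⁴ cm = 1.59 μm.

1.59 μm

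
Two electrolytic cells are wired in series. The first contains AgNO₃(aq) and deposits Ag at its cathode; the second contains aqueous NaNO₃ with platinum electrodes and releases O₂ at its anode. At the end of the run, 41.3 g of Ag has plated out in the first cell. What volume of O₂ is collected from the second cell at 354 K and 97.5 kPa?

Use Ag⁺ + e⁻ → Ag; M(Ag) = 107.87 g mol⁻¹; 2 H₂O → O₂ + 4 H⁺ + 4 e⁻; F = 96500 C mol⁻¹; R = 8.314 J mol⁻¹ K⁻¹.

n(Ag) = 41.3 / 107.87 = 0.3829 mol, so n(e⁻) = 1 × 0.3829 = 0.3829 mol.
The cells are in series, so the same 0.3829 mol of electrons passes through the second cell.
2 H₂O → O₂ + 4 H⁺ + 4 e⁻ — 4 mol e⁻ per mol O₂, so n(O₂) = 0.3829/4 = 0.09572 mol.
V = nRT/P = (0.09572 × 8.314 × 354) / (97.5 × 10³) = 0.00289 m³ = 2.89 L.

2.89 L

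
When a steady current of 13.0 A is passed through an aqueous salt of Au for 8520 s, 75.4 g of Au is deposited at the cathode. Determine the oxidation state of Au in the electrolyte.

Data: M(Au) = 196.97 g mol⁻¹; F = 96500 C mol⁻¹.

Q = I·t = 13.00 A × 8520.0 s = 110800 C, so n(e⁻) = 110800/96500 = 1.148 mol.
n(Au) deposited = 75.4 / 196.97 = 0.3828 mol.
Electrons per atom = n(e⁻)/n(Au) = 1.148 / 0.3828 = 3.00 ≈ 3, so the ion is Au³⁺.

+3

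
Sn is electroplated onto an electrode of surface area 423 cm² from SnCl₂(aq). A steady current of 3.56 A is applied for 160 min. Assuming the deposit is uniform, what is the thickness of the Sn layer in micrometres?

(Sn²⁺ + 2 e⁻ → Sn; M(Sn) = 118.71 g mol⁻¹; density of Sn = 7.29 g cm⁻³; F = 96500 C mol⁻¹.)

68.2 μm

Q = I·t = 3.560 × 9600.0 = 34180 C; n(e⁻) = 0.3542 mol.
n(Sn) = n(e⁻)/2 = 0.1771 mol, so m = 0.1771 × 118.71 = 21.02 g.
Volume = m/ρ = 21.02 / 7.29 = 2.884 cm³.
Thickness = V/A = 2.884 / 423 = 0.00682 cm = 68.2 μm.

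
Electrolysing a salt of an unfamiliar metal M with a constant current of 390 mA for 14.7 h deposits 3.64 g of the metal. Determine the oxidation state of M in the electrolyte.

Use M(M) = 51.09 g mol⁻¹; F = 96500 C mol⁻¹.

Q = I·t = 0.3900 A × 52920 s = 20640 C, so n(e⁻) = 20640/96500 = 0.2139 mol.
n(M) deposited = 3.64 / 51.09 = 0.07125 mol.
Electrons per atom = n(e⁻)/n(M) = 0.2139 / 0.07125 = 3.00 ≈ 3, so the ion is M³⁺.

+3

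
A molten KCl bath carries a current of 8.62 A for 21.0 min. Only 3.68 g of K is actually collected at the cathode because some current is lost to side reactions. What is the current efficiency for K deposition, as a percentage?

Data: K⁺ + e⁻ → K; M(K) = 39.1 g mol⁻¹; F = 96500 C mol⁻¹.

83.6 %

Q = I·t = 8.620 × 1260.0 = 10860 C; n(e⁻) = 10860/96500 = 0.1126 mol.
Theoretical n(K) = n(e⁻)/1 = 0.1126 mol, i.e. m_theo = 0.1126 × 39.1 = 4.401 g.
Efficiency = m_actual / m_theo = 3.68 / 4.401 = 83.6 %.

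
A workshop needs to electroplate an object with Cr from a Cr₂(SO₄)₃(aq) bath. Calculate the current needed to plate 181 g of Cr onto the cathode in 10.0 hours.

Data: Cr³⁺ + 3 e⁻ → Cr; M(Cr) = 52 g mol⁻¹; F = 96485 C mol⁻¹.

28.0 A

n(Cr) = 181 / 52 = 3.481 mol.
n(e⁻) = 3 × 3.481 = 10.44 mol.
Q = n(e⁻)·F = 10.44 × 96485 = 1008000 C.
I = Q/t = 1008000 / 36000 s = 28.0 A.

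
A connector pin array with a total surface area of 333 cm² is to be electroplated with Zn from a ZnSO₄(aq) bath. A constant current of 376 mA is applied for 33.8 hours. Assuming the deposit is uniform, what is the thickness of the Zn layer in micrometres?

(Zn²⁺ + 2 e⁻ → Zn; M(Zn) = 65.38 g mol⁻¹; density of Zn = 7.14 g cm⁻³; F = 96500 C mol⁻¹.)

Q = I·t = 0.3760 × 121680 = 45750 C; n(e⁻) = 0.4741 mol.
n(Zn) = n(e⁻)/2 = 0.2371 mol, so m = 0.2371 × 65.38 = 15.50 g.
Volume = m/ρ = 15.50 / 7.14 = 2.171 cm³.
Thickness = V/A = 2.171 / 333 = 0.00652 cm = 65.2 μm.

65.2 μm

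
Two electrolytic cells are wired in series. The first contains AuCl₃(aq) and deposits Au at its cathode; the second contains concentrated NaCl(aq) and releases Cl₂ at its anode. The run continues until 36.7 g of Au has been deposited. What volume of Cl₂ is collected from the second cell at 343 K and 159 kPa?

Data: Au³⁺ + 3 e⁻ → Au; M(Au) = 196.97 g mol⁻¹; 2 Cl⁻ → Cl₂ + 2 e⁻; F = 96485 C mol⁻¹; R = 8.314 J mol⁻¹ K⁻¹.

n(Au) = 36.7 / 196.97 = 0.1863 mol, so n(e⁻) = 3 × 0.1863 = 0.5590 mol.
The cells are in series, so the same 0.5590 mol of electrons passes through the second cell.
2 Cl⁻ → Cl₂ + 2 e⁻ — 2 mol e⁻ per mol Cl₂, so n(Cl₂) = 0.5590/2 = 0.2795 mol.
V = nRT/P = (0.2795 × 8.314 × 343) / (159 × 10³) = 0.00501 m³ = 5.01 L.

5.01 L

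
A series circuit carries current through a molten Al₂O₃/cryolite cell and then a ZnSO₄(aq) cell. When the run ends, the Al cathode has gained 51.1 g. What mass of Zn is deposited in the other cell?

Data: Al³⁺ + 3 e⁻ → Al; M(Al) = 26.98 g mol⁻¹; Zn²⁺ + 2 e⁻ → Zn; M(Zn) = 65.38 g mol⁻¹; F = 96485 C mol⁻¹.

186 g

n(Al) = 51.1 / 26.98 = 1.894 mol.
Since Al³⁺ + 3 e⁻ → Al, n(e⁻) passed = 3 × 1.894 = 5.682 mol.
Cells in series carry the same charge, so the same 5.682 mol of electrons passes through cell 2.
Zn²⁺ + 2 e⁻ → Zn, so n(Zn) = 5.682 / 2 = 2.841 mol.
m(Zn) = 2.841 × 65.38 = 186 g.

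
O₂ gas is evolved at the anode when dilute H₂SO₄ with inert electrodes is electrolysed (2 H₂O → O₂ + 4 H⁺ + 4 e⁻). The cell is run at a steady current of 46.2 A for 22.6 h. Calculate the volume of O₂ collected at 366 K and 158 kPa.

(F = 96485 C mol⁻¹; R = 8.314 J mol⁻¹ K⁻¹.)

Q = I·t = 46.20 A × 81360 s = 3759000 C.
n(e⁻) = Q/F = 3759000 / 96485 = 38.96 mol.
4 electrons are transferred per O₂ molecule, so n(O₂) = 38.96 / 4 = 9.739 mol.
V = nRT/P = (9.739 × 8.314 × 366) / (158 × 10³ Pa) = 0.188 m³ = 188 L.

188 L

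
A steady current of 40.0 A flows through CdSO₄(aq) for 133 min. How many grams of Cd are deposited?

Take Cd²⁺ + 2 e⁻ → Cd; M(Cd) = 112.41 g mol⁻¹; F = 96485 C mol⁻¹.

Q = I·t = 40.00 A × 7980.0 s = 319200 C.
n(e⁻) = Q/F = 319200 / 96485 = 3.308 mol.
Cd²⁺ + 2 e⁻ → Cd, so n(Cd) = n(e⁻)/2 = 1.654 mol.
m = n·M = 1.654 × 112.41 = 186 g.

186 g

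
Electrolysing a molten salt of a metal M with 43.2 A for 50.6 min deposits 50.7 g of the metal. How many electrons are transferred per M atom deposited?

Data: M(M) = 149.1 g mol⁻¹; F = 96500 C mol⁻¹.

4

Q = I·t = 43.20 A × 3036.0 s = 131200 C, so n(e⁻) = 131200/96500 = 1.359 mol.
n(M) deposited = 50.7 / 149.1 = 0.3400 mol.
Electrons per atom = n(e⁻)/n(M) = 1.359 / 0.3400 = 4.00 ≈ 4, so the ion is M⁴⁺.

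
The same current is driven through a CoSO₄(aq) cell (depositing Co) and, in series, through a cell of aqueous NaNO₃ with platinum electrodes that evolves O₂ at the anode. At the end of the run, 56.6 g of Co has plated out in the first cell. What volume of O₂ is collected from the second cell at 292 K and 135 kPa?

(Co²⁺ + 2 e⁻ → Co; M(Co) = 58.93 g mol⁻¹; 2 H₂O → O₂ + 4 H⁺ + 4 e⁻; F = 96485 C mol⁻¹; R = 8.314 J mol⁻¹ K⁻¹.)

8.64 L

n(Co) = 56.6 / 58.93 = 0.9605 mol, so n(e⁻) = 2 × 0.9605 = 1.921 mol.
The cells are in series, so the same 1.921 mol of electrons passes through the second cell.
2 H₂O → O₂ + 4 H⁺ + 4 e⁻ — 4 mol e⁻ per mol O₂, so n(O₂) = 1.921/4 = 0.4802 mol.
V = nRT/P = (0.4802 × 8.314 × 292) / (135 × 10³) = 0.00864 m³ = 8.64 L.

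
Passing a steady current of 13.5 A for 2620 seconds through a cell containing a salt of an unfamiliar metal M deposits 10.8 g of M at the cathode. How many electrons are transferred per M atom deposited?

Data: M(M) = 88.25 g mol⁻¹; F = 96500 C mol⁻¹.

Q = I·t = 13.50 A × 2620.0 s = 35370 C, so n(e⁻) = 35370/96500 = 0.3665 mol.
n(M) deposited = 10.8 / 88.25 = 0.1224 mol.
Electrons per atom = n(e⁻)/n(M) = 0.3665 / 0.1224 = 3.00 ≈ 3, so the ion is M³⁺.

3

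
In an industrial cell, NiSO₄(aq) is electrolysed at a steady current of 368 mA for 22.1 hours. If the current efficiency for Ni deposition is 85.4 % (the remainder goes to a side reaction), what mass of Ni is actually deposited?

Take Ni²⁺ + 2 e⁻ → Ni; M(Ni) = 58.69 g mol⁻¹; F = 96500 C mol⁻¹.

Q = I·t = 0.3680 × 79560 = 29280 C.
n(e⁻) = 29280/96500 = 0.3034 mol; theoretically n(Ni) = 0.3034/2 = 0.1517 mol, m_theo = 8.903 g.
At 85.4 % efficiency, m_actual = 0.854 × 8.903 = 7.60 g.

7.60 g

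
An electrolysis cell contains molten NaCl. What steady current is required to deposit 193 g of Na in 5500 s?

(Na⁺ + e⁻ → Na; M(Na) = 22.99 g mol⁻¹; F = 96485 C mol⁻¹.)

147 A

n(Na) = 193 / 22.99 = 8.395 mol.
n(e⁻) = 1 × 8.395 = 8.395 mol.
Q = n(e⁻)·F = 8.395 × 96485 = 810000 C.
I = Q/t = 810000 / 5500.0 s = 147 A.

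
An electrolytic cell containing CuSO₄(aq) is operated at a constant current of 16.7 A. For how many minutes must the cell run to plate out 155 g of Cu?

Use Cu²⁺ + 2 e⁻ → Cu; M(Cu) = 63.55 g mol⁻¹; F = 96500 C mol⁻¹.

470 min

n(Cu) = m/M = 155 / 63.55 = 2.439 mol.
Each Cu atom requires 2 electrons, so n(e⁻) = 2 × 2.439 = 4.878 mol.
Q = n(e⁻)·F = 4.878 × 96500 = 470700 C.
t = Q/I = 470700 / 16.70 A = 28190 s = 470 min.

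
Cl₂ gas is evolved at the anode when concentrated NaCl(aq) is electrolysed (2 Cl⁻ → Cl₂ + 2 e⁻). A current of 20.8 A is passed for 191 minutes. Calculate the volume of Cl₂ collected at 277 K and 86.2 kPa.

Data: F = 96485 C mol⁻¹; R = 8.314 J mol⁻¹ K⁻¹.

33.0 L

Q = I·t = 20.80 A × 11460 s = 238400 C.
n(e⁻) = Q/F = 238400 / 96485 = 2.471 mol.
2 electrons are transferred per Cl₂ molecule, so n(Cl₂) = 2.471 / 2 = 1.235 mol.
V = nRT/P = (1.235 × 8.314 × 277) / (86.2 × 10³ Pa) = 0.0330 m³ = 33.0 L.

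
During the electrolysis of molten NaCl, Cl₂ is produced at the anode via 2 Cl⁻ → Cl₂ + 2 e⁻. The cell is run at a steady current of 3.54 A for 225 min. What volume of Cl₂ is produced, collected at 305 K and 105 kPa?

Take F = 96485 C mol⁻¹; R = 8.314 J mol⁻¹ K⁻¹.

5.98 L

Q = I·t = 3.540 A × 13500 s = 47790 C.
n(e⁻) = Q/F = 47790 / 96485 = 0.4953 mol.
2 electrons are transferred per Cl₂ molecule, so n(Cl₂) = 0.4953 / 2 = 0.2477 mol.
V = nRT/P = (0.2477 × 8.314 × 305) / (105 × 10³ Pa) = 0.00598 m³ = 5.98 L.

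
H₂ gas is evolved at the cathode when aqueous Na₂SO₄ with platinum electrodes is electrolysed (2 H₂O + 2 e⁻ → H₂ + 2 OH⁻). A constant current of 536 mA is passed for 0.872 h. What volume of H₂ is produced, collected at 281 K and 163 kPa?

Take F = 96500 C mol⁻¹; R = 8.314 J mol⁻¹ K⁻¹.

Q = I·t = 0.5360 A × 3139.2 s = 1683 C.
n(e⁻) = Q/F = 1683 / 96500 = 0.01744 mol.
2 electrons are transferred per H₂ molecule, so n(H₂) = 0.01744 / 2 = 0.008718 mol.
V = nRT/P = (0.008718 × 8.314 × 281) / (163 × 10³ Pa) = 1.25 × 10⁻⁴ m³ = 0.125 L.

0.125 L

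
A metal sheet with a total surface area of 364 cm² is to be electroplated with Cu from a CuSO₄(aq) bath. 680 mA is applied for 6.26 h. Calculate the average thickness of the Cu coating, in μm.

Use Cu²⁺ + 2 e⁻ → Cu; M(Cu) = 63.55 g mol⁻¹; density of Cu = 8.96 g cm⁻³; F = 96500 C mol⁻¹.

15.5 μm

Q = I·t = 0.6800 × 22536 = 15320 C; n(e⁻) = 0.1588 mol.
n(Cu) = n(e⁻)/2 = 0.07940 mol, so m = 0.07940 × 63.55 = 5.046 g.
Volume = m/ρ = 5.046 / 8.96 = 0.5632 cm³.
Thickness = V/A = 0.5632 / 364 = 0.00155 cm = 15.5 μm.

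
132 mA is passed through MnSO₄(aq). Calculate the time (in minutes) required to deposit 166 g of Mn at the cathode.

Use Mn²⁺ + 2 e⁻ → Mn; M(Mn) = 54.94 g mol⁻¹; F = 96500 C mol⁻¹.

73600 min

n(Mn) = m/M = 166 / 54.94 = 3.021 mol.
Each Mn atom requires 2 electrons, so n(e⁻) = 2 × 3.021 = 6.043 mol.
Q = n(e⁻)·F = 6.043 × 96500 = 583100 C.
t = Q/I = 583100 / 0.1320 A = 4418000 s = 73600 min.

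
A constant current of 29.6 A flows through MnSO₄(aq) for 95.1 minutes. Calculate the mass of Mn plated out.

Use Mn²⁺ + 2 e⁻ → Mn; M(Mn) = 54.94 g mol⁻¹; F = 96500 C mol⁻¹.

48.1 g

Q = I·t = 29.60 A × 5706.0 s = 168900 C.
n(e⁻) = Q/F = 168900 / 96500 = 1.750 mol.
Mn²⁺ + 2 e⁻ → Mn, so n(Mn) = n(e⁻)/2 = 0.8751 mol.
m = n·M = 0.8751 × 54.94 = 48.1 g.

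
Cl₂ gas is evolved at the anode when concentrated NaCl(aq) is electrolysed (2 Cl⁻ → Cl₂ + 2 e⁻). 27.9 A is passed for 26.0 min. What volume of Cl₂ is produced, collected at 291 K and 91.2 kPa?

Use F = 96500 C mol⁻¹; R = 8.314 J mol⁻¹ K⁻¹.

Q = I·t = 27.90 A × 1560.0 s = 43520 C.
n(e⁻) = Q/F = 43520 / 96500 = 0.4510 mol.
2 electrons are transferred per Cl₂ molecule, so n(Cl₂) = 0.4510 / 2 = 0.2255 mol.
V = nRT/P = (0.2255 × 8.314 × 291) / (91.2 × 10³ Pa) = 0.00598 m³ = 5.98 L.

5.98 L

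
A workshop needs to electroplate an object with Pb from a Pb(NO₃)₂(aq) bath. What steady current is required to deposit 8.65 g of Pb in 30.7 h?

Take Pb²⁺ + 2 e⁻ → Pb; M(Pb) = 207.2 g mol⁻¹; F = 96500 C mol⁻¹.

0.0729 A

n(Pb) = 8.65 / 207.2 = 0.04175 mol.
n(e⁻) = 2 × 0.04175 = 0.08349 mol.
Q = n(e⁻)·F = 0.08349 × 96500 = 8057 C.
I = Q/t = 8057 / 110520 s = 0.0729 A.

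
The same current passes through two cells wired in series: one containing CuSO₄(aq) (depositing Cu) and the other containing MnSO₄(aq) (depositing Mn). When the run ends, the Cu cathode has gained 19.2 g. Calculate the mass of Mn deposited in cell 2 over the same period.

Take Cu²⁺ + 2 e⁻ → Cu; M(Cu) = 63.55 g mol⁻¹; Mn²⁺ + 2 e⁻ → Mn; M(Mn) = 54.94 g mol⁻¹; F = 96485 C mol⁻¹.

16.6 g

n(Cu) = 19.2 / 63.55 = 0.3021 mol.
Since Cu²⁺ + 2 e⁻ → Cu, n(e⁻) passed = 2 × 0.3021 = 0.6042 mol.
Cells in series carry the same charge, so the same 0.6042 mol of electrons passes through cell 2.
Mn²⁺ + 2 e⁻ → Mn, so n(Mn) = 0.6042 / 2 = 0.3021 mol.
m(Mn) = 0.3021 × 54.94 = 16.6 g.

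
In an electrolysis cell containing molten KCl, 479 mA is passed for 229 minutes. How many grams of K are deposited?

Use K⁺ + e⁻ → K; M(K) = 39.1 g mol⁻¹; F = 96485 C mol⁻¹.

2.67 g

Q = I·t = 0.4790 A × 13740 s = 6581 C.
n(e⁻) = Q/F = 6581 / 96485 = 0.06821 mol.
K⁺ + e⁻ → K, so n(K) = n(e⁻)/1 = 0.06821 mol.
m = n·M = 0.06821 × 39.1 = 2.67 g.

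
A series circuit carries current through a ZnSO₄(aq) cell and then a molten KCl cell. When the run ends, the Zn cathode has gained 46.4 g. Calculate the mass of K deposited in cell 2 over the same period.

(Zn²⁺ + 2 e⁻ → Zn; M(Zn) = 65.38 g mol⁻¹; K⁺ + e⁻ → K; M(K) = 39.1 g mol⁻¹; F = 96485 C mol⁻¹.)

55.5 g

n(Zn) = 46.4 / 65.38 = 0.7097 mol.
Since Zn²⁺ + 2 e⁻ → Zn, n(e⁻) passed = 2 × 0.7097 = 1.419 mol.
Cells in series carry the same charge, so the same 1.419 mol of electrons passes through cell 2.
K⁺ + e⁻ → K, so n(K) = 1.419 / 1 = 1.419 mol.
m(K) = 1.419 × 39.1 = 55.5 g.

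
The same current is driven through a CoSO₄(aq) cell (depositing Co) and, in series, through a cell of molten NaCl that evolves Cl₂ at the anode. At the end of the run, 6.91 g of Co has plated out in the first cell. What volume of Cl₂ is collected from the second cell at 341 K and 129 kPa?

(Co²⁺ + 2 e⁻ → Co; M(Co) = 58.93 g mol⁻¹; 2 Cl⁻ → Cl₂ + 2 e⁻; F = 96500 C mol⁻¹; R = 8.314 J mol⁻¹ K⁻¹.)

2.58 L

n(Co) = 6.91 / 58.93 = 0.1173 mol, so n(e⁻) = 2 × 0.1173 = 0.2345 mol.
The cells are in series, so the same 0.2345 mol of electrons passes through the second cell.
2 Cl⁻ → Cl₂ + 2 e⁻ — 2 mol e⁻ per mol Cl₂, so n(Cl₂) = 0.2345/2 = 0.1173 mol.
V = nRT/P = (0.1173 × 8.314 × 341) / (129 × 10³) = 0.00258 m³ = 2.58 L.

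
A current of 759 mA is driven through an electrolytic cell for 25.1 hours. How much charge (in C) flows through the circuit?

Q = I·t = 0.7590 A × 90360 s = 68600 C.

68600 C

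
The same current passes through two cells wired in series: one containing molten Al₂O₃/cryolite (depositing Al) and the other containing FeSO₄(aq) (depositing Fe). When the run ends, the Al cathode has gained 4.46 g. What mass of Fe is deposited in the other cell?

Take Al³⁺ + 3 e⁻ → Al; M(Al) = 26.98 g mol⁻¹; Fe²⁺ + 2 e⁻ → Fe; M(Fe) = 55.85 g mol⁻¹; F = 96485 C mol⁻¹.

n(Al) = 4.46 / 26.98 = 0.1653 mol.
Since Al³⁺ + 3 e⁻ → Al, n(e⁻) passed = 3 × 0.1653 = 0.4959 mol.
Cells in series carry the same charge, so the same 0.4959 mol of electrons passes through cell 2.
Fe²⁺ + 2 e⁻ → Fe, so n(Fe) = 0.4959 / 2 = 0.2480 mol.
m(Fe) = 0.2480 × 55.85 = 13.8 g.

13.8 g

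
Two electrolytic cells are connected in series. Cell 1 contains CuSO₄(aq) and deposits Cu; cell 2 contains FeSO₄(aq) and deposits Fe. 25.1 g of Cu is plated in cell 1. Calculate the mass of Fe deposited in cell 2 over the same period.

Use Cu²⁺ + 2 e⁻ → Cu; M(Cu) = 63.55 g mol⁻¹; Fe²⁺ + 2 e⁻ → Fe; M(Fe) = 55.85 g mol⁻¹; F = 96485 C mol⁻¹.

n(Cu) = 25.1 / 63.55 = 0.3950 mol.
Since Cu²⁺ + 2 e⁻ → Cu, n(e⁻) passed = 2 × 0.3950 = 0.7899 mol.
Cells in series carry the same charge, so the same 0.7899 mol of electrons passes through cell 2.
Fe²⁺ + 2 e⁻ → Fe, so n(Fe) = 0.7899 / 2 = 0.3950 mol.
m(Fe) = 0.3950 × 55.85 = 22.1 g.

22.1 g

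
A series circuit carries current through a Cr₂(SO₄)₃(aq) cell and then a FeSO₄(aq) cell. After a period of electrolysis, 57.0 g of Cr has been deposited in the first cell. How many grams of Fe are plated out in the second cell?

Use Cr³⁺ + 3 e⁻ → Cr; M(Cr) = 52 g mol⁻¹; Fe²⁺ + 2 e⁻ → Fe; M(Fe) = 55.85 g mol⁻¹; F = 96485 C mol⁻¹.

n(Cr) = 57.0 / 52 = 1.096 mol.
Since Cr³⁺ + 3 e⁻ → Cr, n(e⁻) passed = 3 × 1.096 = 3.288 mol.
Cells in series carry the same charge, so the same 3.288 mol of electrons passes through cell 2.
Fe²⁺ + 2 e⁻ → Fe, so n(Fe) = 3.288 / 2 = 1.644 mol.
m(Fe) = 1.644 × 55.85 = 91.8 g.

91.8 g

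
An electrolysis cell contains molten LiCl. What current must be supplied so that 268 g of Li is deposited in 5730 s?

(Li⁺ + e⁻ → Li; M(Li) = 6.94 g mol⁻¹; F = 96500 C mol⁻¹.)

650 A

n(Li) = 268 / 6.94 = 38.62 mol.
n(e⁻) = 1 × 38.62 = 38.62 mol.
Q = n(e⁻)·F = 38.62 × 96500 = 3727000 C.
I = Q/t = 3727000 / 5730.0 s = 650 A.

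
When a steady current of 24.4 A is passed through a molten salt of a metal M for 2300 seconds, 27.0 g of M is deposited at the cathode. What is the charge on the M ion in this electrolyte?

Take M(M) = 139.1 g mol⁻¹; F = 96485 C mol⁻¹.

+3

Q = I·t = 24.40 A × 2300.0 s = 56120 C, so n(e⁻) = 56120/96485 = 0.5816 mol.
n(M) deposited = 27.0 / 139.1 = 0.1941 mol.
Electrons per atom = n(e⁻)/n(M) = 0.5816 / 0.1941 = 3.00 ≈ 3, so the ion is M³⁺.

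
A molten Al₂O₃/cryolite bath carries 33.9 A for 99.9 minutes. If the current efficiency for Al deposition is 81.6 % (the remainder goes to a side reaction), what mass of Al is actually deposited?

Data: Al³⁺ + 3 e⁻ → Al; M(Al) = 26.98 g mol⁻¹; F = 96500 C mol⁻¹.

15.5 g

Q = I·t = 33.90 × 5994.0 = 203200 C.
n(e⁻) = 203200/96500 = 2.106 mol; theoretically n(Al) = 2.106/3 = 0.7019 mol, m_theo = 18.94 g.
At 81.6 % efficiency, m_actual = 0.816 × 18.94 = 15.5 g.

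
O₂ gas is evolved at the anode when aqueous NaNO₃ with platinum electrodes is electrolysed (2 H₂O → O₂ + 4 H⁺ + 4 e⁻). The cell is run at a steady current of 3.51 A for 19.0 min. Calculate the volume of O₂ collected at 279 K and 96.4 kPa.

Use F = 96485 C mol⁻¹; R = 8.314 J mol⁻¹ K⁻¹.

0.249 L

Q = I·t = 3.510 A × 1140.0 s = 4001 C.
n(e⁻) = Q/F = 4001 / 96485 = 0.04147 mol.
4 electrons are transferred per O₂ molecule, so n(O₂) = 0.04147 / 4 = 0.01037 mol.
V = nRT/P = (0.01037 × 8.314 × 279) / (96.4 × 10³ Pa) = 2.49 × 10⁻⁴ m³ = 0.249 L.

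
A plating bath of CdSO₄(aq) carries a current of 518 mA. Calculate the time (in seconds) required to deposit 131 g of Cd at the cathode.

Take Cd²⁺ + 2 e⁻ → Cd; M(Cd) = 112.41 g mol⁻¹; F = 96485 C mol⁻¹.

n(Cd) = m/M = 131 / 112.41 = 1.165 mol.
Each Cd atom requires 2 electrons, so n(e⁻) = 2 × 1.165 = 2.331 mol.
Q = n(e⁻)·F = 2.331 × 96485 = 224900 C.
t = Q/I = 224900 / 0.5180 A = 434100 s.

4.34 × 10⁵ s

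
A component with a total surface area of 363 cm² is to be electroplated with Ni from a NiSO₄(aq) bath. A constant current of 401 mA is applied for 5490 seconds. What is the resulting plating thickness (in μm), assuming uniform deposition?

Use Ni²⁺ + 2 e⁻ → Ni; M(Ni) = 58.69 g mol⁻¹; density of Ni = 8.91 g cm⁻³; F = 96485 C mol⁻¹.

2.07 μm

Q = I·t = 0.4010 × 5490.0 = 2201 C; n(e⁻) = 0.02282 mol.
n(Ni) = n(e⁻)/2 = 0.01141 mol, so m = 0.01141 × 58.69 = 0.6696 g.
Volume = m/ρ = 0.6696 / 8.91 = 0.07515 cm³.
Thickness = V/A = 0.07515 / 363 = 2.07 × 10⁻⁴ cm = 2.07 μm.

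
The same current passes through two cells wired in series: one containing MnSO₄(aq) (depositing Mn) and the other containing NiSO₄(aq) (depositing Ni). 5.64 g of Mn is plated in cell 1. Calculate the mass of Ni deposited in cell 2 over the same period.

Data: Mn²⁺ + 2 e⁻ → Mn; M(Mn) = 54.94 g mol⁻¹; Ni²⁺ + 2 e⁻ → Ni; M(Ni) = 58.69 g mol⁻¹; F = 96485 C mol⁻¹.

n(Mn) = 5.64 / 54.94 = 0.1027 mol.
Since Mn²⁺ + 2 e⁻ → Mn, n(e⁻) passed = 2 × 0.1027 = 0.2053 mol.
Cells in series carry the same charge, so the same 0.2053 mol of electrons passes through cell 2.
Ni²⁺ + 2 e⁻ → Ni, so n(Ni) = 0.2053 / 2 = 0.1027 mol.
m(Ni) = 0.1027 × 58.69 = 6.02 g.

6.02 g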